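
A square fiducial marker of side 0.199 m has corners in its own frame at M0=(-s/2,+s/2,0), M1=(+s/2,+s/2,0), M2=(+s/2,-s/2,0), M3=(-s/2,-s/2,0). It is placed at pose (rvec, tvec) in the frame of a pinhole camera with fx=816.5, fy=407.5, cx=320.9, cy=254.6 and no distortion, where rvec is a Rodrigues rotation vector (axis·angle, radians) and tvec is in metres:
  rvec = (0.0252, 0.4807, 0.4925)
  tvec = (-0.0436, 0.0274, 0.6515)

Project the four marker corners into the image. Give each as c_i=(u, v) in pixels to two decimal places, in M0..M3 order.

Intrinsics K: fx=816.5, fy=407.5, cx=320.9, cy=254.6
Marker side s = 0.199 m; corners in marker frame (Z=0):
  M0 = (-0.0995, +0.0995, 0)
  M1 = (+0.0995, +0.0995, 0)
  M2 = (+0.0995, -0.0995, 0)
  M3 = (-0.0995, -0.0995, 0)
rvec = (0.0252, 0.4807, 0.4925), |rvec| = θ = 0.68867 rad = 39.458°
Rodrigues: sinθ=0.63551, 1−cosθ=0.22791; R = I + sinθ·[k]× + (1−cosθ)·[k]×²:
    [+0.77240 -0.44866 +0.44956]
    [+0.46030 +0.88313 +0.09051]
    [-0.43763 +0.13702 +0.88865]
t = (-0.0436, 0.0274, 0.6515) m
M0: Pc = R·M0+t = (-0.16510, +0.06947, +0.70868); u = 816.5·(-0.16510)/0.70868 + 320.9 = 130.6859, v = 407.5·(+0.06947)/0.70868 + 254.6 = 294.5472
M1: Pc = R·M1+t = (-0.01139, +0.16107, +0.62159); u = 816.5·(-0.01139)/0.62159 + 320.9 = 305.9407, v = 407.5·(+0.16107)/0.62159 + 254.6 = 360.1953
M2: Pc = R·M2+t = (+0.07790, -0.01467, +0.59432); u = 816.5·(+0.07790)/0.59432 + 320.9 = 427.9156, v = 407.5·(-0.01467)/0.59432 + 254.6 = 244.5404
M3: Pc = R·M3+t = (-0.07581, -0.10627, +0.68141); u = 816.5·(-0.07581)/0.68141 + 320.9 = 230.0586, v = 407.5·(-0.10627)/0.68141 + 254.6 = 191.0466

c0=(130.69, 294.55) c1=(305.94, 360.20) c2=(427.92, 244.54) c3=(230.06, 191.05)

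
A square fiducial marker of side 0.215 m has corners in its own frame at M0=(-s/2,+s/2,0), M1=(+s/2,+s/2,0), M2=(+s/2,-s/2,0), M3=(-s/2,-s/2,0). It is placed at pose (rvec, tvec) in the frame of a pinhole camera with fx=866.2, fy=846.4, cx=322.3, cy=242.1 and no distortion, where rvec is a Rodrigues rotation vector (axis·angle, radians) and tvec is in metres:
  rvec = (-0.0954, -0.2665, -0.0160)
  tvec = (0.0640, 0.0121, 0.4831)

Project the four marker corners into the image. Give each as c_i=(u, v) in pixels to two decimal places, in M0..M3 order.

c0=(250.96, 469.35) c1=(617.19, 442.51) c2=(595.85, 87.48) c3=(242.61, 69.85)

Intrinsics K: fx=866.2, fy=846.4, cx=322.3, cy=242.1
Marker side s = 0.215 m; corners in marker frame (Z=0):
  M0 = (-0.1075, +0.1075, 0)
  M1 = (+0.1075, +0.1075, 0)
  M2 = (+0.1075, -0.1075, 0)
  M3 = (-0.1075, -0.1075, 0)
rvec = (-0.0954, -0.2665, -0.0160), |rvec| = θ = 0.28351 rad = 16.244°
Rodrigues: sinθ=0.27973, 1−cosθ=0.03992; R = I + sinθ·[k]× + (1−cosθ)·[k]×²:
    [+0.96460 +0.02841 -0.26219]
    [-0.00316 +0.99535 +0.09624]
    [+0.26370 -0.09201 +0.96021]
t = (0.0640, 0.0121, 0.4831) m
M0: Pc = R·M0+t = (-0.03664, +0.11944, +0.44486); u = 866.2·(-0.03664)/0.44486 + 322.3 = 250.9575, v = 846.4·(+0.11944)/0.44486 + 242.1 = 469.3486
M1: Pc = R·M1+t = (+0.17075, +0.11876, +0.50156); u = 866.2·(+0.17075)/0.50156 + 322.3 = 617.1870, v = 846.4·(+0.11876)/0.50156 + 242.1 = 442.5142
M2: Pc = R·M2+t = (+0.16464, -0.09524, +0.52134); u = 866.2·(+0.16464)/0.52134 + 322.3 = 595.8477, v = 846.4·(-0.09524)/0.52134 + 242.1 = 87.4767
M3: Pc = R·M3+t = (-0.04275, -0.09456, +0.46464); u = 866.2·(-0.04275)/0.46464 + 322.3 = 242.6064, v = 846.4·(-0.09456)/0.46464 + 242.1 = 69.8468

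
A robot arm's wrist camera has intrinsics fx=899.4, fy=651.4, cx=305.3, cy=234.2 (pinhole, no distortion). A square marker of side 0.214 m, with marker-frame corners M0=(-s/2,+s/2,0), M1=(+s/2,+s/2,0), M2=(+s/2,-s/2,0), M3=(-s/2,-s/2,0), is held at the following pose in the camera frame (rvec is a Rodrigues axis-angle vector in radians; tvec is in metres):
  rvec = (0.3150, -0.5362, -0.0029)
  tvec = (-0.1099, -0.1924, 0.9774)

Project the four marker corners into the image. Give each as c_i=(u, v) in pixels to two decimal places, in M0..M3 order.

Intrinsics K: fx=899.4, fy=651.4, cx=305.3, cy=234.2
Marker side s = 0.214 m; corners in marker frame (Z=0):
  M0 = (-0.1070, +0.1070, 0)
  M1 = (+0.1070, +0.1070, 0)
  M2 = (+0.1070, -0.1070, 0)
  M3 = (-0.1070, -0.1070, 0)
rvec = (0.3150, -0.5362, -0.0029), |rvec| = θ = 0.62189 rad = 35.632°
Rodrigues: sinθ=0.58257, 1−cosθ=0.18722; R = I + sinθ·[k]× + (1−cosθ)·[k]×²:
    [+0.86081 -0.07905 -0.50274]
    [-0.08448 +0.95196 -0.29433]
    [+0.50186 +0.29584 +0.81278]
t = (-0.1099, -0.1924, 0.9774) m
M0: Pc = R·M0+t = (-0.21047, -0.08150, +0.95536); u = 899.4·(-0.21047)/0.95536 + 305.3 = 107.1618, v = 651.4·(-0.08150)/0.95536 + 234.2 = 178.6296
M1: Pc = R·M1+t = (-0.02625, -0.09958, +1.06275); u = 899.4·(-0.02625)/1.06275 + 305.3 = 283.0840, v = 651.4·(-0.09958)/1.06275 + 234.2 = 173.1641
M2: Pc = R·M2+t = (-0.00933, -0.30330, +0.99944); u = 899.4·(-0.00933)/0.99944 + 305.3 = 296.8997, v = 651.4·(-0.30330)/0.99944 + 234.2 = 36.5209
M3: Pc = R·M3+t = (-0.19355, -0.28522, +0.89205); u = 899.4·(-0.19355)/0.89205 + 305.3 = 110.1555, v = 651.4·(-0.28522)/0.89205 + 234.2 = 25.9232

c0=(107.16, 178.63) c1=(283.08, 173.16) c2=(296.90, 36.52) c3=(110.16, 25.92)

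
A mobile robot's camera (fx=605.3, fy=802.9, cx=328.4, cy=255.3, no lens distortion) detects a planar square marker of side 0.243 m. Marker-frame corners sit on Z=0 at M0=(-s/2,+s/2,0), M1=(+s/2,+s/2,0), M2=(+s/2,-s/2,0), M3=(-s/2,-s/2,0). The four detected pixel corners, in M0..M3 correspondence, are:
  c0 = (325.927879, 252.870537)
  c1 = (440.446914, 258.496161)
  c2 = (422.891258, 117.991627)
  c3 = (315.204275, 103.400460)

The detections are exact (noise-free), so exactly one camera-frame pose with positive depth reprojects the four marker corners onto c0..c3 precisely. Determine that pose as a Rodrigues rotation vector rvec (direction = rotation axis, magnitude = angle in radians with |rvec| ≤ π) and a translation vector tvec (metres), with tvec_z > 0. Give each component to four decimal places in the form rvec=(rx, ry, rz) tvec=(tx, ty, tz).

Intrinsics K: fx=605.3, fy=802.9, cx=328.4, cy=255.3
Marker side s = 0.243 m; corners in marker frame (Z=0):
  M0 = (-0.1215, +0.1215, 0)
  M1 = (+0.1215, +0.1215, 0)
  M2 = (+0.1215, -0.1215, 0)
  M3 = (-0.1215, -0.1215, 0)
Detected image corners:
  c0 = (325.927879, 252.870537) px
  c1 = (440.446914, 258.496161) px
  c2 = (422.891258, 117.991627) px
  c3 = (315.204275, 103.400460) px
Planar DLT: solve 8×8 A·h = b for H (H[2,2]=1):
  H  [+559.98566 -49.66456 +377.72328]
  H  [+92.53880 +543.28186 +180.82161]
  H  [+0.27455 -0.28800 +1.00000]
B = K⁻¹H; ‖b₁‖=0.823783, ‖b₂‖=0.823783; λ = 2/(‖b₁‖+‖b₂‖) = 1.213912, sign → tz>0 ⇒ λ=+1.213912
r₁ = λ·B[:,0] = (+0.94222,+0.03394,+0.33328); r₂ = λ·B[:,1] = (+0.09007,+0.93256,-0.34960)
r₃ = r₁×r₂ = (-0.32267,+0.35942,+0.87561); SVD([r₁ r₂ r₃]) → R = UVᵀ:
  R  [+0.94222 +0.09007 -0.32267]
  R  [+0.03394 +0.93256 +0.35942]
  R  [+0.33328 -0.34960 +0.87561]
t = (+0.09892, -0.11260, +1.21391) m
tr R = 2.750388; θ = arccos((tr R − 1)/2) = 0.504959 rad = 28.932°
axis k = ((R−Rᵀ)₃₂, (R−Rᵀ)₁₃, (R−Rᵀ)₂₁) / (2 sinθ) = (-0.732812, -0.677953, -0.058021)
rvec = θ·k = (-0.370040, -0.342339, -0.029298)

rvec=(-0.3700, -0.3423, -0.0293) tvec=(0.0989, -0.1126, 1.2139)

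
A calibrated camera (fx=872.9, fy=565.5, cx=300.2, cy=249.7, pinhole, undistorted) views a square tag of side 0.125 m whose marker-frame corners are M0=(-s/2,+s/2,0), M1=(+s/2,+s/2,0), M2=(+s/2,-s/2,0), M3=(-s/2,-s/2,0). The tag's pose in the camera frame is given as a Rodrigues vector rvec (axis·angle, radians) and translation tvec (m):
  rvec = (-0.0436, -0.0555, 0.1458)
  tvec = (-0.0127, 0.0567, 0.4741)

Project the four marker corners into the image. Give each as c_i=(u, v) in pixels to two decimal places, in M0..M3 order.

c0=(144.53, 381.84) c1=(373.88, 401.84) c2=(405.67, 254.49) c3=(179.63, 232.72)

Intrinsics K: fx=872.9, fy=565.5, cx=300.2, cy=249.7
Marker side s = 0.125 m; corners in marker frame (Z=0):
  M0 = (-0.0625, +0.0625, 0)
  M1 = (+0.0625, +0.0625, 0)
  M2 = (+0.0625, -0.0625, 0)
  M3 = (-0.0625, -0.0625, 0)
rvec = (-0.0436, -0.0555, 0.1458), |rvec| = θ = 0.16198 rad = 9.281°
Rodrigues: sinθ=0.16128, 1−cosθ=0.01309; R = I + sinθ·[k]× + (1−cosθ)·[k]×²:
    [+0.98786 -0.14396 -0.05843]
    [+0.14637 +0.98845 +0.03937]
    [+0.05209 -0.04745 +0.99751]
t = (-0.0127, 0.0567, 0.4741) m
M0: Pc = R·M0+t = (-0.08344, +0.10933, +0.46788); u = 872.9·(-0.08344)/0.46788 + 300.2 = 144.5330, v = 565.5·(+0.10933)/0.46788 + 249.7 = 381.8409
M1: Pc = R·M1+t = (+0.04004, +0.12763, +0.47439); u = 872.9·(+0.04004)/0.47439 + 300.2 = 373.8826, v = 565.5·(+0.12763)/0.47439 + 249.7 = 401.8375
M2: Pc = R·M2+t = (+0.05804, +0.00407, +0.48032); u = 872.9·(+0.05804)/0.48032 + 300.2 = 405.6747, v = 565.5·(+0.00407)/0.48032 + 249.7 = 254.4921
M3: Pc = R·M3+t = (-0.06544, -0.01423, +0.47381); u = 872.9·(-0.06544)/0.47381 + 300.2 = 179.6328, v = 565.5·(-0.01423)/0.47381 + 249.7 = 232.7210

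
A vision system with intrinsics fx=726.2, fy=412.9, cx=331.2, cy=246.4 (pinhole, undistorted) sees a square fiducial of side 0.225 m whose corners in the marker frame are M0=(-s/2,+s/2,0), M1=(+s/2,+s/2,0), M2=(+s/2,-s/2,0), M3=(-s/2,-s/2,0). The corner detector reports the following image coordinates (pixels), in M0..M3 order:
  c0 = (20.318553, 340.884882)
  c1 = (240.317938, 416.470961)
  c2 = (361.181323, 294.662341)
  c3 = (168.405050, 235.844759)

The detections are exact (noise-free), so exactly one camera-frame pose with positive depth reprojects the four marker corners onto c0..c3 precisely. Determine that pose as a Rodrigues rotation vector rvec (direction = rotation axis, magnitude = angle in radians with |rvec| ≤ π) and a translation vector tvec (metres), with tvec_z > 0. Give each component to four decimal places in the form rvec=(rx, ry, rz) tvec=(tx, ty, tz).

rvec=(-0.5493, 0.0198, 0.5075) tvec=(-0.1217, 0.1147, 0.6759)

Intrinsics K: fx=726.2, fy=412.9, cx=331.2, cy=246.4
Marker side s = 0.225 m; corners in marker frame (Z=0):
  M0 = (-0.1125, +0.1125, 0)
  M1 = (+0.1125, +0.1125, 0)
  M2 = (+0.1125, -0.1125, 0)
  M3 = (-0.1125, -0.1125, 0)
Detected image corners:
  c0 = (20.318553, 340.884882) px
  c1 = (240.317938, 416.470961) px
  c2 = (361.181323, 294.662341) px
  c3 = (168.405050, 235.844759) px
Planar DLT: solve 8×8 A·h = b for H (H[2,2]=1):
  H  [+868.15231 -743.76527 +200.49722]
  H  [+223.65970 +267.54600 +316.45184]
  H  [-0.22346 -0.73183 +1.00000]
B = K⁻¹H; ‖b₁‖=1.479466, ‖b₂‖=1.479466; λ = 2/(‖b₁‖+‖b₂‖) = 0.675920, sign → tz>0 ⇒ λ=+0.675920
r₁ = λ·B[:,0] = (+0.87693,+0.45627,-0.15104); r₂ = λ·B[:,1] = (-0.46667,+0.73317,-0.49466)
r₃ = r₁×r₂ = (-0.11496,+0.50427,+0.85586); SVD([r₁ r₂ r₃]) → R = UVᵀ:
  R  [+0.87693 -0.46667 -0.11496]
  R  [+0.45627 +0.73317 +0.50427]
  R  [-0.15104 -0.49466 +0.85586]
t = (-0.12165, +0.11468, +0.67592) m
tr R = 2.465956; θ = arccos((tr R − 1)/2) = 0.748107 rad = 42.863°
axis k = ((R−Rᵀ)₃₂, (R−Rᵀ)₁₃, (R−Rᵀ)₂₁) / (2 sinθ) = (-0.734235, +0.026522, +0.678377)
rvec = θ·k = (-0.549287, +0.019842, +0.507498)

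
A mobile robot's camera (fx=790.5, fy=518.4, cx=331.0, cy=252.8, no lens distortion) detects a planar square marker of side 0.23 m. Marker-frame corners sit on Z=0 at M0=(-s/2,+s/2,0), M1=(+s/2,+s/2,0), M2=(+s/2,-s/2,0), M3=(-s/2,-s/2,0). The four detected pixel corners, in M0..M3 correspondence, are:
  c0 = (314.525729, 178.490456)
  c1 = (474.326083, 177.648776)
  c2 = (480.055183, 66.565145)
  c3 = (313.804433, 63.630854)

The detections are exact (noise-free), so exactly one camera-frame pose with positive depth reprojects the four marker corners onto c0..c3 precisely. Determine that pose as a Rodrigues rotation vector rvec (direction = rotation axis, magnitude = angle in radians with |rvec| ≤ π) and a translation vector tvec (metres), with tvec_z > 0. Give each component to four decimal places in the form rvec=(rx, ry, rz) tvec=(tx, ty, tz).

rvec=(0.1902, -0.1593, -0.0154) tvec=(0.0908, -0.2728, 1.0872)

Intrinsics K: fx=790.5, fy=518.4, cx=331.0, cy=252.8
Marker side s = 0.23 m; corners in marker frame (Z=0):
  M0 = (-0.1150, +0.1150, 0)
  M1 = (+0.1150, +0.1150, 0)
  M2 = (+0.1150, -0.1150, 0)
  M3 = (-0.1150, -0.1150, 0)
Detected image corners:
  c0 = (314.525729, 178.490456) px
  c1 = (474.326083, 177.648776) px
  c2 = (480.055183, 66.565145) px
  c3 = (313.804433, 63.630854) px
Planar DLT: solve 8×8 A·h = b for H (H[2,2]=1):
  H  [+765.38797 +57.82332 +396.99989]
  H  [+21.85728 +512.22964 +122.72427]
  H  [+0.14371 +0.17424 +1.00000]
B = K⁻¹H; ‖b₁‖=0.919784, ‖b₂‖=0.919784; λ = 2/(‖b₁‖+‖b₂‖) = 1.087212, sign → tz>0 ⇒ λ=+1.087212
r₁ = λ·B[:,0] = (+0.98725,-0.03035,+0.15624); r₂ = λ·B[:,1] = (+0.00021,+0.98189,+0.18943)
r₃ = r₁×r₂ = (-0.15916,-0.18698,+0.96938); SVD([r₁ r₂ r₃]) → R = UVᵀ:
  R  [+0.98725 +0.00021 -0.15916]
  R  [-0.03035 +0.98189 -0.18698]
  R  [+0.15624 +0.18943 +0.96938]
t = (+0.09077, -0.27280, +1.08721) m
tr R = 2.938530; θ = arccos((tr R − 1)/2) = 0.248572 rad = 14.242°
axis k = ((R−Rᵀ)₃₂, (R−Rᵀ)₁₃, (R−Rᵀ)₂₁) / (2 sinθ) = (+0.765014, -0.641012, -0.062108)
rvec = θ·k = (+0.190161, -0.159338, -0.015438)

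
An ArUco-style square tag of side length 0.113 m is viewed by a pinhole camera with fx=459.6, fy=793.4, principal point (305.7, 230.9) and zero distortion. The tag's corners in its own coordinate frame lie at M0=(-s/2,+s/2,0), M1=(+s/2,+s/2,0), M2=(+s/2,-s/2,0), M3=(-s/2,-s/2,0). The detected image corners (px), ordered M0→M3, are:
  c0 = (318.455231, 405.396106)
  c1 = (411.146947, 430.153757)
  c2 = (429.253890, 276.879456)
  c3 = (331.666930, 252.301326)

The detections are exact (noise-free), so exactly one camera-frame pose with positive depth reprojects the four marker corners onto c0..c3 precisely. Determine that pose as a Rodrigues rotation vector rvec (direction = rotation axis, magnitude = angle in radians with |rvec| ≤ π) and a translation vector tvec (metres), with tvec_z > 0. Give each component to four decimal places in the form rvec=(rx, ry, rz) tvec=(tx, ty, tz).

Intrinsics K: fx=459.6, fy=793.4, cx=305.7, cy=230.9
Marker side s = 0.113 m; corners in marker frame (Z=0):
  M0 = (-0.0565, +0.0565, 0)
  M1 = (+0.0565, +0.0565, 0)
  M2 = (+0.0565, -0.0565, 0)
  M3 = (-0.0565, -0.0565, 0)
Detected image corners:
  c0 = (318.455231, 405.396106) px
  c1 = (411.146947, 430.153757) px
  c2 = (429.253890, 276.879456) px
  c3 = (331.666930, 252.301326) px
Planar DLT: solve 8×8 A·h = b for H (H[2,2]=1):
  H  [+811.01775 +26.19464 +372.21611]
  H  [+190.50140 +1506.38713 +343.03823]
  H  [-0.08154 +0.44192 +1.00000]
B = K⁻¹H; ‖b₁‖=1.839693, ‖b₂‖=1.839693; λ = 2/(‖b₁‖+‖b₂‖) = 0.543569, sign → tz>0 ⇒ λ=+0.543569
r₁ = λ·B[:,0] = (+0.98867,+0.14341,-0.04432); r₂ = λ·B[:,1] = (-0.12880,+0.96214,+0.24021)
r₃ = r₁×r₂ = (+0.07709,-0.23178,+0.96971); SVD([r₁ r₂ r₃]) → R = UVᵀ:
  R  [+0.98867 -0.12880 +0.07709]
  R  [+0.14341 +0.96214 -0.23178]
  R  [-0.04432 +0.24021 +0.96971]
t = (+0.07867, +0.07683, +0.54357) m
tr R = 2.920515; θ = arccos((tr R − 1)/2) = 0.282872 rad = 16.207°
axis k = ((R−Rᵀ)₃₂, (R−Rᵀ)₁₃, (R−Rᵀ)₂₁) / (2 sinθ) = (+0.845526, +0.217494, +0.487630)
rvec = θ·k = (+0.239176, +0.061523, +0.137937)

rvec=(0.2392, 0.0615, 0.1379) tvec=(0.0787, 0.0768, 0.5436)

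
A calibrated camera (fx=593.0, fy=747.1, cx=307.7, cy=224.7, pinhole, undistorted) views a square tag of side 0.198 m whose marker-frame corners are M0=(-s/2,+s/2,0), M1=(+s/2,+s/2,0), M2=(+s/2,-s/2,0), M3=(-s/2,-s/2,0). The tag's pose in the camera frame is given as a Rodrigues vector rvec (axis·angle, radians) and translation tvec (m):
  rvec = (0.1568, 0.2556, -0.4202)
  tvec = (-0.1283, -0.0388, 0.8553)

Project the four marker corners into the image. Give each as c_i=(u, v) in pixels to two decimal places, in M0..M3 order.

Intrinsics K: fx=593.0, fy=747.1, cx=307.7, cy=224.7
Marker side s = 0.198 m; corners in marker frame (Z=0):
  M0 = (-0.0990, +0.0990, 0)
  M1 = (+0.0990, +0.0990, 0)
  M2 = (+0.0990, -0.0990, 0)
  M3 = (-0.0990, -0.0990, 0)
rvec = (0.1568, 0.2556, -0.4202), |rvec| = θ = 0.51622 rad = 29.577°
Rodrigues: sinθ=0.49360, 1−cosθ=0.13031; R = I + sinθ·[k]× + (1−cosθ)·[k]×²:
    [+0.88171 +0.42138 +0.21218]
    [-0.38219 +0.90164 -0.20245]
    [-0.27662 +0.09741 +0.95603]
t = (-0.1283, -0.0388, 0.8553) m
M0: Pc = R·M0+t = (-0.17387, +0.08830, +0.89233); u = 593.0·(-0.17387)/0.89233 + 307.7 = 192.1523, v = 747.1·(+0.08830)/0.89233 + 224.7 = 298.6277
M1: Pc = R·M1+t = (+0.00071, +0.01263, +0.83756); u = 593.0·(+0.00071)/0.83756 + 307.7 = 308.2001, v = 747.1·(+0.01263)/0.83756 + 224.7 = 235.9620
M2: Pc = R·M2+t = (-0.08273, -0.16590, +0.81827); u = 593.0·(-0.08273)/0.81827 + 307.7 = 247.7477, v = 747.1·(-0.16590)/0.81827 + 224.7 = 73.2310
M3: Pc = R·M3+t = (-0.25731, -0.09023, +0.87304); u = 593.0·(-0.25731)/0.87304 + 307.7 = 132.9286, v = 747.1·(-0.09023)/0.87304 + 224.7 = 147.4900

c0=(192.15, 298.63) c1=(308.20, 235.96) c2=(247.75, 73.23) c3=(132.93, 147.49)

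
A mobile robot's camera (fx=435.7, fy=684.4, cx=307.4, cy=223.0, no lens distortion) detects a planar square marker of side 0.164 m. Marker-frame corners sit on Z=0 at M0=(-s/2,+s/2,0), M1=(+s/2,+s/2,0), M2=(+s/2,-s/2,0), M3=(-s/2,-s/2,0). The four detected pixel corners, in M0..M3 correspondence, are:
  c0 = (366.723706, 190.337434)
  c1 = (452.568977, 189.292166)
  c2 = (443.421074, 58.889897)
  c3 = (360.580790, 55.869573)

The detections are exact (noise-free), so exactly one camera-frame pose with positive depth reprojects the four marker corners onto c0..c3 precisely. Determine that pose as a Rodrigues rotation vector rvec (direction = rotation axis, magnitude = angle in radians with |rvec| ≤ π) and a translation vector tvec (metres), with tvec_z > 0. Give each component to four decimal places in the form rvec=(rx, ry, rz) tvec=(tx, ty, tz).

rvec=(-0.1936, -0.1514, -0.0297) tvec=(0.1837, -0.1189, 0.8082)

Intrinsics K: fx=435.7, fy=684.4, cx=307.4, cy=223.0
Marker side s = 0.164 m; corners in marker frame (Z=0):
  M0 = (-0.0820, +0.0820, 0)
  M1 = (+0.0820, +0.0820, 0)
  M2 = (+0.0820, -0.0820, 0)
  M3 = (-0.0820, -0.0820, 0)
Detected image corners:
  c0 = (366.723706, 190.337434) px
  c1 = (452.568977, 189.292166) px
  c2 = (443.421074, 58.889897) px
  c3 = (360.580790, 55.869573) px
Planar DLT: solve 8×8 A·h = b for H (H[2,2]=1):
  H  [+590.78352 -48.35338 +406.40352]
  H  [+29.61160 +778.37112 +122.33232]
  H  [+0.18894 -0.23437 +1.00000]
B = K⁻¹H; ‖b₁‖=1.237289, ‖b₂‖=1.237289; λ = 2/(‖b₁‖+‖b₂‖) = 0.808219, sign → tz>0 ⇒ λ=+0.808219
r₁ = λ·B[:,0] = (+0.98816,-0.01479,+0.15270); r₂ = λ·B[:,1] = (+0.04395,+0.98091,-0.18942)
r₃ = r₁×r₂ = (-0.14699,+0.19389,+0.96995); SVD([r₁ r₂ r₃]) → R = UVᵀ:
  R  [+0.98816 +0.04395 -0.14699]
  R  [-0.01479 +0.98091 +0.19389]
  R  [+0.15270 -0.18942 +0.96995]
t = (+0.18365, -0.11888, +0.80822) m
tr R = 2.939022; θ = arccos((tr R − 1)/2) = 0.247569 rad = 14.185°
axis k = ((R−Rᵀ)₃₂, (R−Rᵀ)₁₃, (R−Rᵀ)₂₁) / (2 sinθ) = (-0.782127, -0.611486, -0.119845)
rvec = θ·k = (-0.193630, -0.151385, -0.029670)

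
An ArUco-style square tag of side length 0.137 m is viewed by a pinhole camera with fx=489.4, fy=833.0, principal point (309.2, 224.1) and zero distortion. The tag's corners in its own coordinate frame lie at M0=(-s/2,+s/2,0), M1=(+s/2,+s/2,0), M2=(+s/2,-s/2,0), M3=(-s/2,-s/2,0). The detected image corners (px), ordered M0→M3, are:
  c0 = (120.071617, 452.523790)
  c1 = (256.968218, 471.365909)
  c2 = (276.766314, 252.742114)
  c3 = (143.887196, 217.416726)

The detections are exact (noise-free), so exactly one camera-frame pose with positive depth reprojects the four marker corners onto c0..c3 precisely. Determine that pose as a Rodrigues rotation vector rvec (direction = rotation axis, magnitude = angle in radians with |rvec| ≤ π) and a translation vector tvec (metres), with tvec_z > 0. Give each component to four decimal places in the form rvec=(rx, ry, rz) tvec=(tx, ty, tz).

Intrinsics K: fx=489.4, fy=833.0, cx=309.2, cy=224.1
Marker side s = 0.137 m; corners in marker frame (Z=0):
  M0 = (-0.0685, +0.0685, 0)
  M1 = (+0.0685, +0.0685, 0)
  M2 = (+0.0685, -0.0685, 0)
  M3 = (-0.0685, -0.0685, 0)
Detected image corners:
  c0 = (120.071617, 452.523790) px
  c1 = (256.968218, 471.365909) px
  c2 = (276.766314, 252.742114) px
  c3 = (143.887196, 217.416726) px
Planar DLT: solve 8×8 A·h = b for H (H[2,2]=1):
  H  [+1093.29059 -184.38524 +202.04118]
  H  [+388.42812 +1608.68597 +348.01473]
  H  [+0.54576 -0.12917 +1.00000]
B = K⁻¹H; ‖b₁‖=1.992170, ‖b₂‖=1.992170; λ = 2/(‖b₁‖+‖b₂‖) = 0.501965, sign → tz>0 ⇒ λ=+0.501965
r₁ = λ·B[:,0] = (+0.94828,+0.16037,+0.27395); r₂ = λ·B[:,1] = (-0.14815,+0.98684,-0.06484)
r₃ = r₁×r₂ = (-0.28074,+0.02090,+0.95955); SVD([r₁ r₂ r₃]) → R = UVᵀ:
  R  [+0.94828 -0.14815 -0.28074]
  R  [+0.16037 +0.98684 +0.02090]
  R  [+0.27395 -0.06484 +0.95955]
t = (-0.10991, +0.07467, +0.50197) m
tr R = 2.894670; θ = arccos((tr R − 1)/2) = 0.325987 rad = 18.678°
axis k = ((R−Rᵀ)₃₂, (R−Rᵀ)₁₃, (R−Rᵀ)₂₁) / (2 sinθ) = (-0.133861, -0.866055, +0.481696)
rvec = θ·k = (-0.043637, -0.282322, +0.157027)

rvec=(-0.0436, -0.2823, 0.1570) tvec=(-0.1099, 0.0747, 0.5020)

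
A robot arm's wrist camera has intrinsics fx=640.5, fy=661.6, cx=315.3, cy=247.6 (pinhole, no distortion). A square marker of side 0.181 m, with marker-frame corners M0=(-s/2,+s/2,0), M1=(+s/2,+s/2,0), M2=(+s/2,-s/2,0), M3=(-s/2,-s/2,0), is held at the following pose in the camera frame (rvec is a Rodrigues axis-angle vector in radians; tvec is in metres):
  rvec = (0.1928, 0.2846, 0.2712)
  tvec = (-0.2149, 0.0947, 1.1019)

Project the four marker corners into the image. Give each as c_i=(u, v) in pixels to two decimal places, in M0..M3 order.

c0=(136.36, 336.63) c1=(226.41, 371.83) c2=(248.79, 269.68) c3=(154.51, 237.37)

Intrinsics K: fx=640.5, fy=661.6, cx=315.3, cy=247.6
Marker side s = 0.181 m; corners in marker frame (Z=0):
  M0 = (-0.0905, +0.0905, 0)
  M1 = (+0.0905, +0.0905, 0)
  M2 = (+0.0905, -0.0905, 0)
  M3 = (-0.0905, -0.0905, 0)
rvec = (0.1928, 0.2846, 0.2712), |rvec| = θ = 0.43786 rad = 25.087°
Rodrigues: sinθ=0.42400, 1−cosθ=0.09434; R = I + sinθ·[k]× + (1−cosθ)·[k]×²:
    [+0.92395 -0.23562 +0.30132]
    [+0.28962 +0.94552 -0.14872]
    [-0.24986 +0.22468 +0.94185]
t = (-0.2149, 0.0947, 1.1019) m
M0: Pc = R·M0+t = (-0.31984, +0.15406, +1.14485); u = 640.5·(-0.31984)/1.14485 + 315.3 = 136.3604, v = 661.6·(+0.15406)/1.14485 + 247.6 = 336.6299
M1: Pc = R·M1+t = (-0.15261, +0.20648, +1.09962); u = 640.5·(-0.15261)/1.09962 + 315.3 = 226.4113, v = 661.6·(+0.20648)/1.09962 + 247.6 = 371.8310
M2: Pc = R·M2+t = (-0.10996, +0.03534, +1.05895); u = 640.5·(-0.10996)/1.05895 + 315.3 = 248.7922, v = 661.6·(+0.03534)/1.05895 + 247.6 = 269.6799
M3: Pc = R·M3+t = (-0.27719, -0.01708, +1.10418); u = 640.5·(-0.27719)/1.10418 + 315.3 = 154.5082, v = 661.6·(-0.01708)/1.10418 + 247.6 = 237.3662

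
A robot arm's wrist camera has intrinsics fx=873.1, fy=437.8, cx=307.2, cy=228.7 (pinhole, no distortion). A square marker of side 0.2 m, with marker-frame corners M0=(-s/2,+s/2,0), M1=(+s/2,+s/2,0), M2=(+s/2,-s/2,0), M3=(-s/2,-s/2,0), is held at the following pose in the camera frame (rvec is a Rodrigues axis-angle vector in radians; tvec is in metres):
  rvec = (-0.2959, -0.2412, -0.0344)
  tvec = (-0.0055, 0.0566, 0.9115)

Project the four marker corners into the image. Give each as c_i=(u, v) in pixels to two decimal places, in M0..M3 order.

c0=(209.94, 306.19) c1=(401.96, 302.25) c2=(383.90, 211.06) c3=(202.87, 209.97)

Intrinsics K: fx=873.1, fy=437.8, cx=307.2, cy=228.7
Marker side s = 0.2 m; corners in marker frame (Z=0):
  M0 = (-0.1000, +0.1000, 0)
  M1 = (+0.1000, +0.1000, 0)
  M2 = (+0.1000, -0.1000, 0)
  M3 = (-0.1000, -0.1000, 0)
rvec = (-0.2959, -0.2412, -0.0344), |rvec| = θ = 0.38330 rad = 21.961°
Rodrigues: sinθ=0.37398, 1−cosθ=0.07256; R = I + sinθ·[k]× + (1−cosθ)·[k]×²:
    [+0.97068 +0.06881 -0.23031]
    [+0.00169 +0.95617 +0.29281]
    [+0.24036 -0.28461 +0.92802]
t = (-0.0055, 0.0566, 0.9115) m
M0: Pc = R·M0+t = (-0.09569, +0.15205, +0.85900); u = 873.1·(-0.09569)/0.85900 + 307.2 = 209.9430, v = 437.8·(+0.15205)/0.85900 + 228.7 = 306.1931
M1: Pc = R·M1+t = (+0.09845, +0.15239, +0.90708); u = 873.1·(+0.09845)/0.90708 + 307.2 = 401.9620, v = 437.8·(+0.15239)/0.90708 + 228.7 = 302.2490
M2: Pc = R·M2+t = (+0.08469, -0.03885, +0.96400); u = 873.1·(+0.08469)/0.96400 + 307.2 = 383.9014, v = 437.8·(-0.03885)/0.96400 + 228.7 = 211.0570
M3: Pc = R·M3+t = (-0.10945, -0.03919, +0.91592); u = 873.1·(-0.10945)/0.91592 + 307.2 = 202.8678, v = 437.8·(-0.03919)/0.91592 + 228.7 = 209.9697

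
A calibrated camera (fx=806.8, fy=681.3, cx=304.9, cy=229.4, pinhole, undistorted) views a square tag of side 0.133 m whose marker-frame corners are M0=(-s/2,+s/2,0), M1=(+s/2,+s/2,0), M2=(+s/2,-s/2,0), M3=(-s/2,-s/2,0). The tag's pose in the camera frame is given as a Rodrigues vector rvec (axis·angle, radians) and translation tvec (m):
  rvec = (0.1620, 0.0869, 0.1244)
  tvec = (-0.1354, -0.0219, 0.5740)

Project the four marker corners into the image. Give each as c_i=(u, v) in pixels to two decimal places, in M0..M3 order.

Intrinsics K: fx=806.8, fy=681.3, cx=304.9, cy=229.4
Marker side s = 0.133 m; corners in marker frame (Z=0):
  M0 = (-0.0665, +0.0665, 0)
  M1 = (+0.0665, +0.0665, 0)
  M2 = (+0.0665, -0.0665, 0)
  M3 = (-0.0665, -0.0665, 0)
rvec = (0.1620, 0.0869, 0.1244), |rvec| = θ = 0.22197 rad = 12.718°
Rodrigues: sinθ=0.22015, 1−cosθ=0.02453; R = I + sinθ·[k]× + (1−cosθ)·[k]×²:
    [+0.98853 -0.11637 +0.09622]
    [+0.13039 +0.97923 -0.15529]
    [-0.07615 +0.16606 +0.98317]
t = (-0.1354, -0.0219, 0.5740) m
M0: Pc = R·M0+t = (-0.20888, +0.03455, +0.59011); u = 806.8·(-0.20888)/0.59011 + 304.9 = 19.3224, v = 681.3·(+0.03455)/0.59011 + 229.4 = 269.2864
M1: Pc = R·M1+t = (-0.07740, +0.05189, +0.57998); u = 806.8·(-0.07740)/0.57998 + 304.9 = 197.2283, v = 681.3·(+0.05189)/0.57998 + 229.4 = 290.3545
M2: Pc = R·M2+t = (-0.06192, -0.07835, +0.55789); u = 806.8·(-0.06192)/0.55789 + 304.9 = 215.3485, v = 681.3·(-0.07835)/0.55789 + 229.4 = 133.7219
M3: Pc = R·M3+t = (-0.19340, -0.09569, +0.56802); u = 806.8·(-0.19340)/0.56802 + 304.9 = 30.2023, v = 681.3·(-0.09569)/0.56802 + 229.4 = 114.6275

c0=(19.32, 269.29) c1=(197.23, 290.35) c2=(215.35, 133.72) c3=(30.20, 114.63)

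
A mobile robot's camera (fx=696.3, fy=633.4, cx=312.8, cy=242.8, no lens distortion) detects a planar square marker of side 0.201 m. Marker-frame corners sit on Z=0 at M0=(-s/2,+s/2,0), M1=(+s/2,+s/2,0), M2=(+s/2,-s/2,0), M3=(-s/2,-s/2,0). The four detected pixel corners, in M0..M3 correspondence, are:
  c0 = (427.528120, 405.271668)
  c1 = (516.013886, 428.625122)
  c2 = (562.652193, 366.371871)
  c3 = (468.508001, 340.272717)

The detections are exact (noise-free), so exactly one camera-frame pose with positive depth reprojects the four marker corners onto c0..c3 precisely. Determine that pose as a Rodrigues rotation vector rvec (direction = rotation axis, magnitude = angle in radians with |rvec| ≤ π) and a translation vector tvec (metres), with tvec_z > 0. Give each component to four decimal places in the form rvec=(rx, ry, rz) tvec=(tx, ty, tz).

Intrinsics K: fx=696.3, fy=633.4, cx=312.8, cy=242.8
Marker side s = 0.201 m; corners in marker frame (Z=0):
  M0 = (-0.1005, +0.1005, 0)
  M1 = (+0.1005, +0.1005, 0)
  M2 = (+0.1005, -0.1005, 0)
  M3 = (-0.1005, -0.1005, 0)
Detected image corners:
  c0 = (427.528120, 405.271668) px
  c1 = (516.013886, 428.625122) px
  c2 = (562.652193, 366.371871) px
  c3 = (468.508001, 340.272717) px
Planar DLT: solve 8×8 A·h = b for H (H[2,2]=1):
  H  [+493.29566 -46.93212 +493.27939]
  H  [+153.58043 +450.00321 +386.34306]
  H  [+0.07998 +0.34666 +1.00000]
B = K⁻¹H; ‖b₁‖=0.709613, ‖b₂‖=0.709613; λ = 2/(‖b₁‖+‖b₂‖) = 1.409219, sign → tz>0 ⇒ λ=+1.409219
r₁ = λ·B[:,0] = (+0.94773,+0.29849,+0.11271); r₂ = λ·B[:,1] = (-0.31444,+0.81393,+0.48852)
r₃ = r₁×r₂ = (+0.05408,-0.49842,+0.86524); SVD([r₁ r₂ r₃]) → R = UVᵀ:
  R  [+0.94773 -0.31444 +0.05408]
  R  [+0.29849 +0.81393 -0.49842]
  R  [+0.11271 +0.48852 +0.86524]
t = (+0.36527, +0.31936, +1.40922) m
tr R = 2.626906; θ = arccos((tr R − 1)/2) = 0.620732 rad = 35.565°
axis k = ((R−Rᵀ)₃₂, (R−Rᵀ)₁₃, (R−Rᵀ)₂₁) / (2 sinθ) = (+0.848427, -0.050394, +0.526909)
rvec = θ·k = (+0.526645, -0.031281, +0.327069)

rvec=(0.5266, -0.0313, 0.3271) tvec=(0.3653, 0.3194, 1.4092)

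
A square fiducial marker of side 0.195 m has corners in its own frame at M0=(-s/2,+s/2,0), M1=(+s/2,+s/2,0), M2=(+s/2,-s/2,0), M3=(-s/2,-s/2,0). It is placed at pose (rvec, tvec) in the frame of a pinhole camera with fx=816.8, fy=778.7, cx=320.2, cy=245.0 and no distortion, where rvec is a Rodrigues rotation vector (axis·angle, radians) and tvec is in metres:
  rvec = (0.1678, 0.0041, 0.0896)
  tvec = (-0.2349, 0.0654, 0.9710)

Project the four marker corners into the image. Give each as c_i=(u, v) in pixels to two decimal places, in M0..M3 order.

Intrinsics K: fx=816.8, fy=778.7, cx=320.2, cy=245.0
Marker side s = 0.195 m; corners in marker frame (Z=0):
  M0 = (-0.0975, +0.0975, 0)
  M1 = (+0.0975, +0.0975, 0)
  M2 = (+0.0975, -0.0975, 0)
  M3 = (-0.0975, -0.0975, 0)
rvec = (0.1678, 0.0041, 0.0896), |rvec| = θ = 0.19027 rad = 10.902°
Rodrigues: sinθ=0.18912, 1−cosθ=0.01805; R = I + sinθ·[k]× + (1−cosθ)·[k]×²:
    [+0.99599 -0.08872 +0.01157]
    [+0.08940 +0.98196 -0.16661]
    [+0.00342 +0.16697 +0.98596]
t = (-0.2349, 0.0654, 0.9710) m
M0: Pc = R·M0+t = (-0.34066, +0.15242, +0.98695); u = 816.8·(-0.34066)/0.98695 + 320.2 = 38.2696, v = 778.7·(+0.15242)/0.98695 + 245.0 = 365.2628
M1: Pc = R·M1+t = (-0.14644, +0.16986, +0.98761); u = 816.8·(-0.14644)/0.98761 + 320.2 = 199.0868, v = 778.7·(+0.16986)/0.98761 + 245.0 = 378.9274
M2: Pc = R·M2+t = (-0.12914, -0.02162, +0.95505); u = 816.8·(-0.12914)/0.95505 + 320.2 = 209.7534, v = 778.7·(-0.02162)/0.95505 + 245.0 = 227.3686
M3: Pc = R·M3+t = (-0.32336, -0.03906, +0.95439); u = 816.8·(-0.32336)/0.95439 + 320.2 = 43.4572, v = 778.7·(-0.03906)/0.95439 + 245.0 = 213.1318

c0=(38.27, 365.26) c1=(199.09, 378.93) c2=(209.75, 227.37) c3=(43.46, 213.13)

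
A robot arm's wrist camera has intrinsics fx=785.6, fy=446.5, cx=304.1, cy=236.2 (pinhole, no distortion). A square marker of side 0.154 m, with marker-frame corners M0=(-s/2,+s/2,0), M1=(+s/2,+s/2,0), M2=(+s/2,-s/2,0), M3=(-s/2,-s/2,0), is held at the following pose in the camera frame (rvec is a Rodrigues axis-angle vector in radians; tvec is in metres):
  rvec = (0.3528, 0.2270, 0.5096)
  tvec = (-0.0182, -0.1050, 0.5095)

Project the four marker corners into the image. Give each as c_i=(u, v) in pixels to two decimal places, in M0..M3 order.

Intrinsics K: fx=785.6, fy=446.5, cx=304.1, cy=236.2
Marker side s = 0.154 m; corners in marker frame (Z=0):
  M0 = (-0.0770, +0.0770, 0)
  M1 = (+0.0770, +0.0770, 0)
  M2 = (+0.0770, -0.0770, 0)
  M3 = (-0.0770, -0.0770, 0)
rvec = (0.3528, 0.2270, 0.5096), |rvec| = θ = 0.66007 rad = 37.819°
Rodrigues: sinθ=0.61317, 1−cosθ=0.21005; R = I + sinθ·[k]× + (1−cosθ)·[k]×²:
    [+0.84996 -0.43478 +0.29755]
    [+0.51200 +0.81479 -0.27196]
    [-0.12420 +0.38350 +0.91515]
t = (-0.0182, -0.1050, 0.5095) m
M0: Pc = R·M0+t = (-0.11713, -0.08169, +0.54859); u = 785.6·(-0.11713)/0.54859 + 304.1 = 136.3737, v = 446.5·(-0.08169)/0.54859 + 236.2 = 169.7164
M1: Pc = R·M1+t = (+0.01377, -0.00284, +0.52947); u = 785.6·(+0.01377)/0.52947 + 304.1 = 324.5290, v = 446.5·(-0.00284)/0.52947 + 236.2 = 233.8078
M2: Pc = R·M2+t = (+0.08073, -0.12831, +0.47041); u = 785.6·(+0.08073)/0.47041 + 304.1 = 438.9143, v = 446.5·(-0.12831)/0.47041 + 236.2 = 114.4064
M3: Pc = R·M3+t = (-0.05017, -0.20716, +0.48953); u = 785.6·(-0.05017)/0.48953 + 304.1 = 223.5900, v = 446.5·(-0.20716)/0.48953 + 236.2 = 47.2477

c0=(136.37, 169.72) c1=(324.53, 233.81) c2=(438.91, 114.41) c3=(223.59, 47.25)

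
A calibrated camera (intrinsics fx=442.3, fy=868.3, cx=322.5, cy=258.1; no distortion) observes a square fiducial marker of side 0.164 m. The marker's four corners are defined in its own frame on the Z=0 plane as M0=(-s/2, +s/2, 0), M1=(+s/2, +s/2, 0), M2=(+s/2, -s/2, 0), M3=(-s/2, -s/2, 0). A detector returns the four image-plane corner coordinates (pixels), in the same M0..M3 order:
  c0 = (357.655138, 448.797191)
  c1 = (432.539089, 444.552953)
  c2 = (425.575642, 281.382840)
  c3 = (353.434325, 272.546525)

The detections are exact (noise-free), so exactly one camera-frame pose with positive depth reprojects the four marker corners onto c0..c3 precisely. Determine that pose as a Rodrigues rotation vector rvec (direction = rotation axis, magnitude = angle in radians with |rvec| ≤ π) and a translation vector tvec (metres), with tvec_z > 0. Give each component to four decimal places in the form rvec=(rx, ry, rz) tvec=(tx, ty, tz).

Intrinsics K: fx=442.3, fy=868.3, cx=322.5, cy=258.1
Marker side s = 0.164 m; corners in marker frame (Z=0):
  M0 = (-0.0820, +0.0820, 0)
  M1 = (+0.0820, +0.0820, 0)
  M2 = (+0.0820, -0.0820, 0)
  M3 = (-0.0820, -0.0820, 0)
Detected image corners:
  c0 = (357.655138, 448.797191) px
  c1 = (432.539089, 444.552953) px
  c2 = (425.575642, 281.382840) px
  c3 = (353.434325, 272.546525) px
Planar DLT: solve 8×8 A·h = b for H (H[2,2]=1):
  H  [+633.83697 -68.95304 +393.66789]
  H  [+186.19781 +937.92699 +360.03090]
  H  [+0.47354 -0.26351 +1.00000]
B = K⁻¹H; ‖b₁‖=1.188660, ‖b₂‖=1.188660; λ = 2/(‖b₁‖+‖b₂‖) = 0.841284, sign → tz>0 ⇒ λ=+0.841284
r₁ = λ·B[:,0] = (+0.91512,+0.06199,+0.39838); r₂ = λ·B[:,1] = (+0.03049,+0.97464,-0.22169)
r₃ = r₁×r₂ = (-0.40202,+0.21502,+0.89003); SVD([r₁ r₂ r₃]) → R = UVᵀ:
  R  [+0.91512 +0.03049 -0.40202]
  R  [+0.06199 +0.97464 +0.21502]
  R  [+0.39838 -0.22169 +0.89003]
t = (+0.13537, +0.09876, +0.84128) m
tr R = 2.779790; θ = arccos((tr R − 1)/2) = 0.473681 rad = 27.140°
axis k = ((R−Rᵀ)₃₂, (R−Rᵀ)₁₃, (R−Rᵀ)₂₁) / (2 sinθ) = (-0.478672, -0.877315, +0.034524)
rvec = θ·k = (-0.226738, -0.415567, +0.016353)

rvec=(-0.2267, -0.4156, 0.0164) tvec=(0.1354, 0.0988, 0.8413)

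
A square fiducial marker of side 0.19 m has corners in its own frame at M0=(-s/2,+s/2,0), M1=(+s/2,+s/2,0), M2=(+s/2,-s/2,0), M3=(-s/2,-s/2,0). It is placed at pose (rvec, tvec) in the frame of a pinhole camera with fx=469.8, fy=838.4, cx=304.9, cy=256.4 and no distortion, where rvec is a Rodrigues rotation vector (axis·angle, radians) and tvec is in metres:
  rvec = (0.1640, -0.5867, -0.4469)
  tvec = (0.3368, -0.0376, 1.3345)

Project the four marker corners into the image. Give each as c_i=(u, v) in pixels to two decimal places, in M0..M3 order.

Intrinsics K: fx=469.8, fy=838.4, cx=304.9, cy=256.4
Marker side s = 0.19 m; corners in marker frame (Z=0):
  M0 = (-0.0950, +0.0950, 0)
  M1 = (+0.0950, +0.0950, 0)
  M2 = (+0.0950, -0.0950, 0)
  M3 = (-0.0950, -0.0950, 0)
rvec = (0.1640, -0.5867, -0.4469), |rvec| = θ = 0.75553 rad = 43.289°
Rodrigues: sinθ=0.68568, 1−cosθ=0.27209; R = I + sinθ·[k]× + (1−cosθ)·[k]×²:
    [+0.74073 +0.35972 -0.56739]
    [-0.45144 +0.89198 -0.02386]
    [+0.49752 +0.27382 +0.82310]
t = (0.3368, -0.0376, 1.3345) m
M0: Pc = R·M0+t = (+0.30060, +0.09003, +1.31325); u = 469.8·(+0.30060)/1.31325 + 304.9 = 412.4378, v = 838.4·(+0.09003)/1.31325 + 256.4 = 313.8737
M1: Pc = R·M1+t = (+0.44134, +0.00425, +1.40778); u = 469.8·(+0.44134)/1.40778 + 304.9 = 452.1836, v = 838.4·(+0.00425)/1.40778 + 256.4 = 258.9317
M2: Pc = R·M2+t = (+0.37300, -0.16523, +1.35575); u = 469.8·(+0.37300)/1.35575 + 304.9 = 434.1519, v = 838.4·(-0.16523)/1.35575 + 256.4 = 154.2243
M3: Pc = R·M3+t = (+0.23226, -0.07945, +1.26122); u = 469.8·(+0.23226)/1.26122 + 304.9 = 391.4151, v = 838.4·(-0.07945)/1.26122 + 256.4 = 203.5848

c0=(412.44, 313.87) c1=(452.18, 258.93) c2=(434.15, 154.22) c3=(391.42, 203.58)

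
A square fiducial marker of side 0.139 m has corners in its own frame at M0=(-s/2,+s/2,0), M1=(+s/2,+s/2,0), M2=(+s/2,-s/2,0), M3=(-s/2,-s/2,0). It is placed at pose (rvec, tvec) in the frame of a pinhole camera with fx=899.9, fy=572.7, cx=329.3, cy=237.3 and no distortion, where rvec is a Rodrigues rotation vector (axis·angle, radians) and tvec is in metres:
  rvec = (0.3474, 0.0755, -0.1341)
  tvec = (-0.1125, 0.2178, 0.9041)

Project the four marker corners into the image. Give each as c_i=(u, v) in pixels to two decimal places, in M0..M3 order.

Intrinsics K: fx=899.9, fy=572.7, cx=329.3, cy=237.3
Marker side s = 0.139 m; corners in marker frame (Z=0):
  M0 = (-0.0695, +0.0695, 0)
  M1 = (+0.0695, +0.0695, 0)
  M2 = (+0.0695, -0.0695, 0)
  M3 = (-0.0695, -0.0695, 0)
rvec = (0.3474, 0.0755, -0.1341), |rvec| = θ = 0.37996 rad = 21.770°
Rodrigues: sinθ=0.37088, 1−cosθ=0.07132; R = I + sinθ·[k]× + (1−cosθ)·[k]×²:
    [+0.98830 +0.14385 +0.05068]
    [-0.11794 +0.93150 -0.34410]
    [-0.09671 +0.33410 +0.93756]
t = (-0.1125, 0.2178, 0.9041) m
M0: Pc = R·M0+t = (-0.17119, +0.29074, +0.93404); u = 899.9·(-0.17119)/0.93404 + 329.3 = 164.3683, v = 572.7·(+0.29074)/0.93404 + 237.3 = 415.5623
M1: Pc = R·M1+t = (-0.03382, +0.27434, +0.92060); u = 899.9·(-0.03382)/0.92060 + 329.3 = 296.2450, v = 572.7·(+0.27434)/0.92060 + 237.3 = 407.9670
M2: Pc = R·M2+t = (-0.05381, +0.14486, +0.87416); u = 899.9·(-0.05381)/0.87416 + 329.3 = 273.9045, v = 572.7·(+0.14486)/0.87416 + 237.3 = 332.2070
M3: Pc = R·M3+t = (-0.19118, +0.16126, +0.88760); u = 899.9·(-0.19118)/0.88760 + 329.3 = 135.4663, v = 572.7·(+0.16126)/0.88760 + 237.3 = 341.3471

c0=(164.37, 415.56) c1=(296.25, 407.97) c2=(273.90, 332.21) c3=(135.47, 341.35)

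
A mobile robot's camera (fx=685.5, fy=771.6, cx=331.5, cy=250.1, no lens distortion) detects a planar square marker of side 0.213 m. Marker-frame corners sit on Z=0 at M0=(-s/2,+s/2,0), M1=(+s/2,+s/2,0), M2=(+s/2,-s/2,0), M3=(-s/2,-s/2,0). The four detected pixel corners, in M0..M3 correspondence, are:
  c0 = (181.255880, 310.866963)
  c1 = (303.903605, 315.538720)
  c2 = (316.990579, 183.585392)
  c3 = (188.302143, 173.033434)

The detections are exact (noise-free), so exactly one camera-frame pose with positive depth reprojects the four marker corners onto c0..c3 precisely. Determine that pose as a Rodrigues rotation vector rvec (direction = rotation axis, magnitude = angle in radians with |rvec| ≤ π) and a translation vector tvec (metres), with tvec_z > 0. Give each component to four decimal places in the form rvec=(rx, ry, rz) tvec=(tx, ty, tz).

Intrinsics K: fx=685.5, fy=771.6, cx=331.5, cy=250.1
Marker side s = 0.213 m; corners in marker frame (Z=0):
  M0 = (-0.1065, +0.1065, 0)
  M1 = (+0.1065, +0.1065, 0)
  M2 = (+0.1065, -0.1065, 0)
  M3 = (-0.1065, -0.1065, 0)
Detected image corners:
  c0 = (181.255880, 310.866963) px
  c1 = (303.903605, 315.538720) px
  c2 = (316.990579, 183.585392) px
  c3 = (188.302143, 173.033434) px
Planar DLT: solve 8×8 A·h = b for H (H[2,2]=1):
  H  [+636.93517 +12.12004 +248.76239]
  H  [+82.33549 +692.24382 +247.56454]
  H  [+0.19106 +0.24098 +1.00000]
B = K⁻¹H; ‖b₁‖=0.859463, ‖b₂‖=0.859463; λ = 2/(‖b₁‖+‖b₂‖) = 1.163517, sign → tz>0 ⇒ λ=+1.163517
r₁ = λ·B[:,0] = (+0.97359,+0.05210,+0.22230); r₂ = λ·B[:,1] = (-0.11502,+0.95297,+0.28038)
r₃ = r₁×r₂ = (-0.19723,-0.29855,+0.93379); SVD([r₁ r₂ r₃]) → R = UVᵀ:
  R  [+0.97359 -0.11502 -0.19723]
  R  [+0.05210 +0.95297 -0.29855]
  R  [+0.22230 +0.28038 +0.93379]
t = (-0.14043, -0.00382, +1.16352) m
tr R = 2.860350; θ = arccos((tr R − 1)/2) = 0.375906 rad = 21.538°
axis k = ((R−Rᵀ)₃₂, (R−Rᵀ)₁₃, (R−Rᵀ)₂₁) / (2 sinθ) = (+0.788484, -0.571389, +0.227613)
rvec = θ·k = (+0.296396, -0.214789, +0.085561)

rvec=(0.2964, -0.2148, 0.0856) tvec=(-0.1404, -0.0038, 1.1635)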